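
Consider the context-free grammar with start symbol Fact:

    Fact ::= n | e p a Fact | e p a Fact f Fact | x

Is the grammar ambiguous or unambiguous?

Witness: e p a e p a n f n

Derivation 1: Fact ⇒ e p a Fact ⇒ e p a e p a Fact f Fact ⇒ e p a e p a n f Fact ⇒ e p a e p a n f n
Derivation 2: Fact ⇒ e p a Fact f Fact ⇒ e p a e p a Fact f Fact ⇒ e p a e p a n f Fact ⇒ e p a e p a n f n

Two distinct leftmost derivations for the same string.

Ambiguous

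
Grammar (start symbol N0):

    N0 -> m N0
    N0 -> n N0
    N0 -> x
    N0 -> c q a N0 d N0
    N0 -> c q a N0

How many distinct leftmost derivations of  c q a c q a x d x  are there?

Parse trees for c q a c q a x d x:
  [N0 c q a [N0 c q a [N0 x]] d [N0 x]]
  [N0 c q a [N0 c q a [N0 x] d [N0 x]]]

2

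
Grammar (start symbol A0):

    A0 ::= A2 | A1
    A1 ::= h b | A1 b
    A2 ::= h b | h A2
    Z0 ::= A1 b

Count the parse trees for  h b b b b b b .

1

Parse trees for h b b b b b b:
  [A0 [A1 [A1 [A1 [A1 [A1 [A1 h b] b] b] b] b] b]]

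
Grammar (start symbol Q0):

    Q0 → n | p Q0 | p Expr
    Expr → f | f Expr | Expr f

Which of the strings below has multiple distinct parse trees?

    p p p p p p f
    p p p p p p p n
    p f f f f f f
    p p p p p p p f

p p p p p p f: 1 tree
p p p p p p p n: 1 tree
p f f f f f f: 32 trees
p p p p p p p f: 1 tree

p f f f f f f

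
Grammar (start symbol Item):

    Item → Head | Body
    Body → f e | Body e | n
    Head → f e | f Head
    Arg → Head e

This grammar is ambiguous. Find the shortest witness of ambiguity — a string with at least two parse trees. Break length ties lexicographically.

f e

length 1: no string has ≥2 trees
length 2: f e has 2 parse trees

Two derivations of f e:
  Item ⇒ Head ⇒ f e
  Item ⇒ Body ⇒ f e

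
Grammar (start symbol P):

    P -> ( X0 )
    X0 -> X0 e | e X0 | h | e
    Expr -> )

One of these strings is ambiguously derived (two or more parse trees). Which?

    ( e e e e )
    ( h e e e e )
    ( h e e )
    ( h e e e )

( e e e e ): 8 trees
( h e e e e ): 1 tree
( h e e ): 1 tree
( h e e e ): 1 tree

( e e e e )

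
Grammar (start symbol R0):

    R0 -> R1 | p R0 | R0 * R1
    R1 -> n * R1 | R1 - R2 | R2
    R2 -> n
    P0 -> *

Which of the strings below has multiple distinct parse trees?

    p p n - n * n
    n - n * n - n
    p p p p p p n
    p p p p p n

p p n - n * n: 3 trees
n - n * n - n: 1 tree
p p p p p p n: 1 tree
p p p p p n: 1 tree

p p n - n * n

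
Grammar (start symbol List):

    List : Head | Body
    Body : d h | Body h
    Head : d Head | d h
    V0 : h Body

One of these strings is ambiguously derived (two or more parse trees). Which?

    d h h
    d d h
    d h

d h h: 1 tree
d d h: 1 tree
d h: 2 trees

d h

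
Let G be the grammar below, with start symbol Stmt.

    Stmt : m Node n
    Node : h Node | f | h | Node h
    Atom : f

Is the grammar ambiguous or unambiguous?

Ambiguous

Witness: m h h n

Derivation 1: Stmt ⇒ m Node n ⇒ m h Node n ⇒ m h h n
Derivation 2: Stmt ⇒ m Node n ⇒ m Node h n ⇒ m h h n

Two distinct leftmost derivations for the same string.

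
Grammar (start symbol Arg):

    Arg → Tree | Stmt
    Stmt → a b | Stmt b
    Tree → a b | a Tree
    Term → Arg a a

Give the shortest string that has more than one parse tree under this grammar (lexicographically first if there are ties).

a b

length 2: a b has 2 parse trees

Two derivations of a b:
  Arg ⇒ Tree ⇒ a b
  Arg ⇒ Stmt ⇒ a b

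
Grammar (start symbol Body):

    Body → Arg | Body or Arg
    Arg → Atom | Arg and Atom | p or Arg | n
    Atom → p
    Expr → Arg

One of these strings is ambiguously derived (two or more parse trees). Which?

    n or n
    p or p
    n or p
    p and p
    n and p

n or n: 1 tree
p or p: 2 trees
n or p: 1 tree
p and p: 1 tree
n and p: 1 tree

p or p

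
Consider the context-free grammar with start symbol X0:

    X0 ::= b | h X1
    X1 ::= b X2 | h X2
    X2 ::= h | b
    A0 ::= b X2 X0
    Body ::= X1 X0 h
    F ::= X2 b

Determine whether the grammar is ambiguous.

Unambiguous

(A0, Body, F are unreachable from X0, so their rules don't affect L(X0).) The reachable rules are right-linear with at most one rule per (nonterminal, next-terminal) pair. Each input token forces the next rule, so parsing is deterministic.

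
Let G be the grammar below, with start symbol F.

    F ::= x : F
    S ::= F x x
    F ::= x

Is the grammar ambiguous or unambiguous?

Only F is reachable from F; ignoring the rest: Right-recursive list with a separator: after each atom, whether the separator follows determines the rule. One parse per string.

Unambiguous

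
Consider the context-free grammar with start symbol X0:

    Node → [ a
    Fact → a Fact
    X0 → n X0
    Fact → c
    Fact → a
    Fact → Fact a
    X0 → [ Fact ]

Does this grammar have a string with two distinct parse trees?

Witness: [ a a ]

Derivation 1: X0 ⇒ [ Fact ] ⇒ [ a Fact ] ⇒ [ a a ]
Derivation 2: X0 ⇒ [ Fact ] ⇒ [ Fact a ] ⇒ [ a a ]

Two distinct leftmost derivations for the same string.

Ambiguous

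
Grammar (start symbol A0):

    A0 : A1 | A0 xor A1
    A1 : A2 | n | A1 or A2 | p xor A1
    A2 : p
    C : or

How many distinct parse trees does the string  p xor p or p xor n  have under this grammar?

Parse trees for p xor p or p xor n:
  [A0 [A0 [A1 [A1 p xor [A1 [A2 p]]] or [A2 p]]] xor [A1 n]]
  [A0 [A0 [A1 p xor [A1 [A1 [A2 p]] or [A2 p]]]] xor [A1 n]]
  [A0 [A0 [A0 [A1 [A2 p]]] xor [A1 [A1 [A2 p]] or [A2 p]]] xor [A1 n]]

3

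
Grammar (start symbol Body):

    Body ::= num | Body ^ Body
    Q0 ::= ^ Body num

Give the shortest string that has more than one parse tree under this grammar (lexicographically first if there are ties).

length 1: no string has ≥2 trees
length 3: no string has ≥2 trees
length 5: num ^ num ^ num has 2 parse trees

Two derivations of num ^ num ^ num:
  Body ⇒ Body ^ Body ⇒ num ^ Body ⇒ num ^ Body ^ Body ⇒ num ^ num ^ Body ⇒ num ^ num ^ num
  Body ⇒ Body ^ Body ⇒ Body ^ Body ^ Body ⇒ num ^ Body ^ Body ⇒ num ^ num ^ Body ⇒ num ^ num ^ num

num ^ num ^ num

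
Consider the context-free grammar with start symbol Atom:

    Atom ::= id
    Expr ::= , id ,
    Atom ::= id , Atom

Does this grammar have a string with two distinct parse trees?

Unambiguous

Only Atom is reachable from Atom; ignoring the rest: Right-recursive list with a separator: after each atom, whether the separator follows determines the rule. One parse per string.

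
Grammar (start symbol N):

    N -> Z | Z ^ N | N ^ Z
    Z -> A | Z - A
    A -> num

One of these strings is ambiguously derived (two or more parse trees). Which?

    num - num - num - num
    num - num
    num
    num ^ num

num - num - num - num: 1 tree
num - num: 1 tree
num: 1 tree
num ^ num: 2 trees

num ^ num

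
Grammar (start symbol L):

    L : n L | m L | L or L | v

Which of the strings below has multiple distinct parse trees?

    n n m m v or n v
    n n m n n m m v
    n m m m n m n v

n n m m v or n v: 5 trees
n n m n n m m v: 1 tree
n m m m n m n v: 1 tree

n n m m v or n v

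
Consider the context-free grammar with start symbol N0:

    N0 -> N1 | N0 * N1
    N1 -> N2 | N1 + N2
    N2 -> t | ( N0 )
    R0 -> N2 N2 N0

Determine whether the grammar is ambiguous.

(R0 is unreachable from N0, so its rules don't affect L(N0).) N0 → N0 * N1 | N1  ;  N1 → N1 + N2 | N2  — a left-associative chain with N2 at the bottom. Each string factors uniquely by precedence.

Unambiguous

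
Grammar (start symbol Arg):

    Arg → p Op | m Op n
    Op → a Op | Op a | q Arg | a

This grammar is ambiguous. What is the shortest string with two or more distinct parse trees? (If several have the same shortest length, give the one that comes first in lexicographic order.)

length 2: no string has ≥2 trees
length 3: p a a has 2 parse trees

Two derivations of p a a:
  Arg ⇒ p Op ⇒ p a Op ⇒ p a a
  Arg ⇒ p Op ⇒ p Op a ⇒ p a a

p a a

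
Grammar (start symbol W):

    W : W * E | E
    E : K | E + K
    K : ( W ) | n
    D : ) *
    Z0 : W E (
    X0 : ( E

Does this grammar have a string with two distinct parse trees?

Unambiguous

Only W, E, K are reachable from W; ignoring the rest: This is a standard precedence ladder (W over E over K), with each level left-recursive on its own operator ('*' at W, '+' at E). That structure is LR(1), hence unambiguous.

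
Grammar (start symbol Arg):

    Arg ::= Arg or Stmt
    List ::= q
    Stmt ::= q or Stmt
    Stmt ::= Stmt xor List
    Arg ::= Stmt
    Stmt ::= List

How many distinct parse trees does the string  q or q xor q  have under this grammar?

3

Parse trees for q or q xor q:
  [Arg [Arg [Stmt [List q]]] or [Stmt [Stmt [List q]] xor [List q]]]
  [Arg [Stmt q or [Stmt [Stmt [List q]] xor [List q]]]]
  [Arg [Stmt [Stmt q or [Stmt [List q]]] xor [List q]]]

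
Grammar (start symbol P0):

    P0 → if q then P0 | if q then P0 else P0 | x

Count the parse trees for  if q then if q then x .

1

Parse trees for if q then if q then x:
  [P0 if q then [P0 if q then [P0 x]]]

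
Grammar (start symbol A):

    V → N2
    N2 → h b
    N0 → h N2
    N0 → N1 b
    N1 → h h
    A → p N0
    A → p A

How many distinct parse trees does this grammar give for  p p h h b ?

Parse trees for p p h h b:
  [A p [A p [N0 h [N2 h b]]]]
  [A p [A p [N0 [N1 h h] b]]]

2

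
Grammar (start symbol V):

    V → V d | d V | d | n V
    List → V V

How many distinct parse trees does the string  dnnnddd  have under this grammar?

22

Parse trees for dnnnddd (showing first 6 of 22):
  [V [V [V d [V n [V n [V n [V d]]]]] d] d]
  [V [V d [V [V n [V n [V n [V d]]]] d]] d]
  [V [V d [V n [V [V n [V n [V d]]] d]]] d]
  [V [V d [V n [V n [V [V n [V d]] d]]]] d]
  [V [V d [V n [V n [V n [V [V d] d]]]]] d]
  [V [V d [V n [V n [V n [V d [V d]]]]]] d]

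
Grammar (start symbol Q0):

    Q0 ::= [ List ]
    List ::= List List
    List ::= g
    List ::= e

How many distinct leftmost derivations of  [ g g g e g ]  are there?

14

Parse trees for [ g g g e g ] (showing first 6 of 14):
  [Q0 [ [List [List g] [List [List g] [List [List g] [List [List e] [List g]]]]] ]]
  [Q0 [ [List [List g] [List [List g] [List [List [List g] [List e]] [List g]]]] ]]
  [Q0 [ [List [List g] [List [List [List g] [List g]] [List [List e] [List g]]]] ]]
  [Q0 [ [List [List g] [List [List [List g] [List [List g] [List e]]] [List g]]] ]]
  [Q0 [ [List [List g] [List [List [List [List g] [List g]] [List e]] [List g]]] ]]
  [Q0 [ [List [List [List g] [List g]] [List [List g] [List [List e] [List g]]]] ]]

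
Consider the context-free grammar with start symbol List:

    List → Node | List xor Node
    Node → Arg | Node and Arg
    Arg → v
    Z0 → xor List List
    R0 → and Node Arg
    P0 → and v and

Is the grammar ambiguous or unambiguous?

(Z0, R0, P0 are unreachable from List, so their rules don't affect L(List).) This is a standard precedence ladder (List over Node over Arg), with each level left-recursive on its own operator ('xor' at List, 'and' at Node). That structure is LR(1), hence unambiguous.

Unambiguous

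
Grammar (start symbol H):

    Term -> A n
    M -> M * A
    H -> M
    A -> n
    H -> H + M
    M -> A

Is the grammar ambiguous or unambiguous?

Only H, M, A are reachable from H; ignoring the rest: H → H + M | M  ;  M → M * A | A  — a left-associative chain with A at the bottom. Each string factors uniquely by precedence.

Unambiguous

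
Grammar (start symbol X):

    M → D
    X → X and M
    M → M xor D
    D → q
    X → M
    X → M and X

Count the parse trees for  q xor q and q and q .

4

Parse trees for q xor q and q and q:
  [X [X [X [M [M [D q]] xor [D q]]] and [M [D q]]] and [M [D q]]]
  [X [X [M [M [D q]] xor [D q]] and [X [M [D q]]]] and [M [D q]]]
  [X [M [M [D q]] xor [D q]] and [X [X [M [D q]]] and [M [D q]]]]
  [X [M [M [D q]] xor [D q]] and [X [M [D q]] and [X [M [D q]]]]]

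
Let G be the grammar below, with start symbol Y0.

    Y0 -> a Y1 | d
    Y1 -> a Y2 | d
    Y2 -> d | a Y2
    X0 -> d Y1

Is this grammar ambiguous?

Only Y0, Y1, Y2 are reachable from Y0; ignoring the rest: Restricted to the reachable nonterminals, every rule has the form A → t or A → t B, and no two rules for the same A share a first terminal. The grammar encodes a DFA — one run per string.

Unambiguous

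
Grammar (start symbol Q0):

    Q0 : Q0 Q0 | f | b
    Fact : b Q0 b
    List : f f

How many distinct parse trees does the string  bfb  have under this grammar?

Parse trees for bfb:
  [Q0 [Q0 b] [Q0 [Q0 f] [Q0 b]]]
  [Q0 [Q0 [Q0 b] [Q0 f]] [Q0 b]]

2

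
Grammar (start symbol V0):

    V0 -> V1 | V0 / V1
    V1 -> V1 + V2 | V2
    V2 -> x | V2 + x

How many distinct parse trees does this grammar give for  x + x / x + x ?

Parse trees for x + x / x + x:
  [V0 [V0 [V1 [V1 [V2 x]] + [V2 x]]] / [V1 [V1 [V2 x]] + [V2 x]]]
  [V0 [V0 [V1 [V1 [V2 x]] + [V2 x]]] / [V1 [V2 [V2 x] + x]]]
  [V0 [V0 [V1 [V2 [V2 x] + x]]] / [V1 [V1 [V2 x]] + [V2 x]]]
  [V0 [V0 [V1 [V2 [V2 x] + x]]] / [V1 [V2 [V2 x] + x]]]

4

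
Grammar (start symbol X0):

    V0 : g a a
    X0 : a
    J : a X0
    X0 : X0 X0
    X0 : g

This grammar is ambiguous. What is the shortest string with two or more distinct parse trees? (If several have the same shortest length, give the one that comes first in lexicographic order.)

length 1: no string has ≥2 trees
length 2: no string has ≥2 trees
length 3: a a a has 2 parse trees

Two derivations of a a a:
  X0 ⇒ X0 X0 ⇒ a X0 ⇒ a X0 X0 ⇒ a a X0 ⇒ a a a
  X0 ⇒ X0 X0 ⇒ X0 X0 X0 ⇒ a X0 X0 ⇒ a a X0 ⇒ a a a

a a a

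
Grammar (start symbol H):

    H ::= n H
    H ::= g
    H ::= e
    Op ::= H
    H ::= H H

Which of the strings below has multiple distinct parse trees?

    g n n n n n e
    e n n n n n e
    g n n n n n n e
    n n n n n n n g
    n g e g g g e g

g n n n n n e: 1 tree
e n n n n n e: 1 tree
g n n n n n n e: 1 tree
n n n n n n n g: 1 tree
n g e g g g e g: 429 trees

n g e g g g e g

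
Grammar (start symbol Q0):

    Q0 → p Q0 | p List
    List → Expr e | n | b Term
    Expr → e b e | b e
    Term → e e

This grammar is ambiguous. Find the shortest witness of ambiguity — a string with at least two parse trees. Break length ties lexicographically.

p b e e

length 2: no string has ≥2 trees
length 3: no string has ≥2 trees
length 4: p b e e has 2 parse trees

Two derivations of p b e e:
  Q0 ⇒ p List ⇒ p Expr e ⇒ p b e e
  Q0 ⇒ p List ⇒ p b Term ⇒ p b e e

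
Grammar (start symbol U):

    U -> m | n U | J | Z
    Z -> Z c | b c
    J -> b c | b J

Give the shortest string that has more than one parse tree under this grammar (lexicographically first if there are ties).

b c

length 1: no string has ≥2 trees
length 2: b c has 2 parse trees

Two derivations of b c:
  U ⇒ J ⇒ b c
  U ⇒ Z ⇒ b c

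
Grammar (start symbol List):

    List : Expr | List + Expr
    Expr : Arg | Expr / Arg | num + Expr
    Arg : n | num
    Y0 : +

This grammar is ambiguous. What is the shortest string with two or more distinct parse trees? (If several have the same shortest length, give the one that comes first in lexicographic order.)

length 1: no string has ≥2 trees
length 3: num + n has 2 parse trees

Two derivations of num + n:
  List ⇒ Expr ⇒ num + Expr ⇒ num + Arg ⇒ num + n
  List ⇒ List + Expr ⇒ Expr + Expr ⇒ Arg + Expr ⇒ num + Expr ⇒ num + Arg ⇒ num + n

num + n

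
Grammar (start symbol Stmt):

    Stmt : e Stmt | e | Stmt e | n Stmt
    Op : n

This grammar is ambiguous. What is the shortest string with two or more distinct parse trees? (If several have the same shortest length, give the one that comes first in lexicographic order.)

length 1: no string has ≥2 trees
length 2: e e has 2 parse trees

Two derivations of e e:
  Stmt ⇒ e Stmt ⇒ e e
  Stmt ⇒ Stmt e ⇒ e e

e e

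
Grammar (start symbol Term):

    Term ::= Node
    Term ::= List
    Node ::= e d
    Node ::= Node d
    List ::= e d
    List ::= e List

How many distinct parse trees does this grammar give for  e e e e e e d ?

1

Parse trees for e e e e e e d:
  [Term [List e [List e [List e [List e [List e [List e d]]]]]]]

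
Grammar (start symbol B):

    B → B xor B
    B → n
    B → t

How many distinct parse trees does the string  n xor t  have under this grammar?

1

Parse trees for n xor t:
  [B [B n] xor [B t]]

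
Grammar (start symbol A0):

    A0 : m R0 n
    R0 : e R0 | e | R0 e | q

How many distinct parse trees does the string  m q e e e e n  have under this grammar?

1

Parse trees for m q e e e e n:
  [A0 m [R0 [R0 [R0 [R0 [R0 q] e] e] e] e] n]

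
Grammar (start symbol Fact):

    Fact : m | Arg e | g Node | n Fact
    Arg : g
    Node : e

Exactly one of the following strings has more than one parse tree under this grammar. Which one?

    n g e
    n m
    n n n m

n g e: 2 trees
n m: 1 tree
n n n m: 1 tree

n g e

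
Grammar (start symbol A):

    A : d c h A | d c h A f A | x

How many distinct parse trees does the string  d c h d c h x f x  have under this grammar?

Parse trees for d c h d c h x f x:
  [A d c h [A d c h [A x] f [A x]]]
  [A d c h [A d c h [A x]] f [A x]]

2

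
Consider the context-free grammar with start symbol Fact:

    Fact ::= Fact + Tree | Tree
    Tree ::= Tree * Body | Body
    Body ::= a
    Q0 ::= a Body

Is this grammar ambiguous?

(Q0 is unreachable from Fact, so its rules don't affect L(Fact).) This is a standard precedence ladder (Fact over Tree over Body), with each level left-recursive on its own operator ('+' at Fact, '*' at Tree). That structure is LR(1), hence unambiguous.

Unambiguous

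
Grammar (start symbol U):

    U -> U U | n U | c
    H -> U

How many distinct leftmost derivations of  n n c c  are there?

Parse trees for n n c c:
  [U [U n [U n [U c]]] [U c]]
  [U n [U [U n [U c]] [U c]]]
  [U n [U n [U [U c] [U c]]]]

3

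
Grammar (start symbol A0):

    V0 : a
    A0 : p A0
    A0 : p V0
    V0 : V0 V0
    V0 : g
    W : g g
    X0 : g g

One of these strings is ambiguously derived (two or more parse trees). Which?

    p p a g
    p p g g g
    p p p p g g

p p a g: 1 tree
p p g g g: 2 trees
p p p p g g: 1 tree

p p g g g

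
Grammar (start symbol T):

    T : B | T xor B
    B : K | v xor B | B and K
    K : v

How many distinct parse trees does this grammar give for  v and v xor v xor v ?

Parse trees for v and v xor v xor v:
  [T [T [B [B [K v]] and [K v]]] xor [B v xor [B [K v]]]]
  [T [T [T [B [B [K v]] and [K v]]] xor [B [K v]]] xor [B [K v]]]

2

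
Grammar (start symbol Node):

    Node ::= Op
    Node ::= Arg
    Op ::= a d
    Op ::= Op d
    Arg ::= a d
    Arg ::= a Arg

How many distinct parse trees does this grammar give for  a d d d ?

1

Parse trees for a d d d:
  [Node [Op [Op [Op a d] d] d]]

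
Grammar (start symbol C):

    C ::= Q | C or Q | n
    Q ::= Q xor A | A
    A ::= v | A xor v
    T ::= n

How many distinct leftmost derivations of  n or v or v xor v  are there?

Parse trees for n or v or v xor v:
  [C [C [C n] or [Q [A v]]] or [Q [Q [A v]] xor [A v]]]
  [C [C [C n] or [Q [A v]]] or [Q [A [A v] xor v]]]

2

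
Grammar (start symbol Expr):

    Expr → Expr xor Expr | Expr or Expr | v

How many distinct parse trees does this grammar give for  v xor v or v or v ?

Parse trees for v xor v or v or v:
  [Expr [Expr v] xor [Expr [Expr v] or [Expr [Expr v] or [Expr v]]]]
  [Expr [Expr v] xor [Expr [Expr [Expr v] or [Expr v]] or [Expr v]]]
  [Expr [Expr [Expr v] xor [Expr v]] or [Expr [Expr v] or [Expr v]]]
  [Expr [Expr [Expr v] xor [Expr [Expr v] or [Expr v]]] or [Expr v]]
  [Expr [Expr [Expr [Expr v] xor [Expr v]] or [Expr v]] or [Expr v]]

5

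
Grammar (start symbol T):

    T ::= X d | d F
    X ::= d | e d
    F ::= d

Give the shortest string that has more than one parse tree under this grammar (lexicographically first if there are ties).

length 2: d d has 2 parse trees

Two derivations of d d:
  T ⇒ X d ⇒ d d
  T ⇒ d F ⇒ d d

d d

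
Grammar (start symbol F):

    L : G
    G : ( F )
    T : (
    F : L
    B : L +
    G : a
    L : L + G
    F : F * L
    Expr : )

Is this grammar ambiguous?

(T, Expr, B are unreachable from F, so their rules don't affect L(F).) F → F * L | L  ;  L → L + G | G  — a left-associative chain with G at the bottom. Each string factors uniquely by precedence.

Unambiguous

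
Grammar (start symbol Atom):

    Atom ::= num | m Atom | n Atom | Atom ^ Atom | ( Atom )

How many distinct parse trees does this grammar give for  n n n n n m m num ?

Parse trees for n n n n n m m num:
  [Atom n [Atom n [Atom n [Atom n [Atom n [Atom m [Atom m [Atom num]]]]]]]]

1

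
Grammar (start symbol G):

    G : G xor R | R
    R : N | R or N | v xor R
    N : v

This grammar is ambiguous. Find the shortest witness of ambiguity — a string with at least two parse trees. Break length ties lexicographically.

v xor v

length 1: no string has ≥2 trees
length 3: v xor v has 2 parse trees

Two derivations of v xor v:
  G ⇒ G xor R ⇒ R xor R ⇒ N xor R ⇒ v xor R ⇒ v xor N ⇒ v xor v
  G ⇒ R ⇒ v xor R ⇒ v xor N ⇒ v xor v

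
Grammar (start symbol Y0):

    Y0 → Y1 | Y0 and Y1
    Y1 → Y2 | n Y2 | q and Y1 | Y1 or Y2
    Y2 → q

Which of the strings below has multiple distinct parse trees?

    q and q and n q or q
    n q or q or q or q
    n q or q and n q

q and q and n q or q

q and q and n q or q: 7 trees
n q or q or q or q: 1 tree
n q or q and n q: 1 tree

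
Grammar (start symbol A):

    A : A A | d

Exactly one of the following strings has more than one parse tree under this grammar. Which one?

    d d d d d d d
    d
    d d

d d d d d d d: 132 trees
d: 1 tree
d d: 1 tree

d d d d d d d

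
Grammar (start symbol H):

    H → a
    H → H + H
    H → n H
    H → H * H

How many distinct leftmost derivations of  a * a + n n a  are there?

Parse trees for a * a + n n a:
  [H [H [H a] * [H a]] + [H n [H n [H a]]]]
  [H [H a] * [H [H a] + [H n [H n [H a]]]]]

2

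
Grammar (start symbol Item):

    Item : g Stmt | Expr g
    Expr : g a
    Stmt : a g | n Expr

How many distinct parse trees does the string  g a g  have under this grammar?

Parse trees for g a g:
  [Item g [Stmt a g]]
  [Item [Expr g a] g]

2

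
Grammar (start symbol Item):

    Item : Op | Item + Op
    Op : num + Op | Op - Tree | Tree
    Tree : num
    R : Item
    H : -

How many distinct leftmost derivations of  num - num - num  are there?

1

Parse trees for num - num - num:
  [Item [Op [Op [Op [Tree num]] - [Tree num]] - [Tree num]]]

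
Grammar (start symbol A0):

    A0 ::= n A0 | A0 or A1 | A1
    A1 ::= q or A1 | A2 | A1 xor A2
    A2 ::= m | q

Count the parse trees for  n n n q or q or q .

Parse trees for n n n q or q or q (showing first 6 of 19):
  [A0 n [A0 n [A0 n [A0 [A0 [A1 [A2 q]]] or [A1 q or [A1 [A2 q]]]]]]]
  [A0 n [A0 n [A0 n [A0 [A0 [A0 [A1 [A2 q]]] or [A1 [A2 q]]] or [A1 [A2 q]]]]]]
  [A0 n [A0 n [A0 n [A0 [A0 [A1 q or [A1 [A2 q]]]] or [A1 [A2 q]]]]]]
  [A0 n [A0 n [A0 n [A0 [A1 q or [A1 q or [A1 [A2 q]]]]]]]]
  [A0 n [A0 n [A0 [A0 n [A0 [A1 [A2 q]]]] or [A1 q or [A1 [A2 q]]]]]]
  [A0 n [A0 n [A0 [A0 n [A0 [A0 [A1 [A2 q]]] or [A1 [A2 q]]]] or [A1 [A2 q]]]]]

19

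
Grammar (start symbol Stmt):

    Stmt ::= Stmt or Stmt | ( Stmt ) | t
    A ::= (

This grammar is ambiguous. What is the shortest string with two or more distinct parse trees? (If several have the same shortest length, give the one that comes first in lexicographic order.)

t or t or t

length 1: no string has ≥2 trees
length 3: no string has ≥2 trees
length 5: t or t or t has 2 parse trees

Two derivations of t or t or t:
  Stmt ⇒ Stmt or Stmt ⇒ Stmt or Stmt or Stmt ⇒ t or Stmt or Stmt ⇒ t or t or Stmt ⇒ t or t or t
  Stmt ⇒ Stmt or Stmt ⇒ t or Stmt ⇒ t or Stmt or Stmt ⇒ t or t or Stmt ⇒ t or t or t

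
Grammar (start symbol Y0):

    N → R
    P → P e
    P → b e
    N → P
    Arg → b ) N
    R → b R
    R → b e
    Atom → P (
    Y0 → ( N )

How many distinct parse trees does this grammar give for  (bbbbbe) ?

1

Parse trees for (bbbbbe):
  [Y0 ( [N [R b [R b [R b [R b [R b e]]]]]] )]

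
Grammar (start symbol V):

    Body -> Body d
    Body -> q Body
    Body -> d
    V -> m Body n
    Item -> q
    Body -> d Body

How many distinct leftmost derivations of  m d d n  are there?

Parse trees for m d d n:
  [V m [Body [Body d] d] n]
  [V m [Body d [Body d]] n]

2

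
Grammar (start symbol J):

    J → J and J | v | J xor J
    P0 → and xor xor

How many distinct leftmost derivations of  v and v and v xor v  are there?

5

Parse trees for v and v and v xor v:
  [J [J v] and [J [J v] and [J [J v] xor [J v]]]]
  [J [J v] and [J [J [J v] and [J v]] xor [J v]]]
  [J [J [J v] and [J v]] and [J [J v] xor [J v]]]
  [J [J [J v] and [J [J v] and [J v]]] xor [J v]]
  [J [J [J [J v] and [J v]] and [J v]] xor [J v]]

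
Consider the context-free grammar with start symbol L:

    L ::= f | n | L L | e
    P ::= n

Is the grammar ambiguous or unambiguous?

Witness: e e e

Derivation 1: L ⇒ L L ⇒ L L L ⇒ e L L ⇒ e e L ⇒ e e e
Derivation 2: L ⇒ L L ⇒ e L ⇒ e L L ⇒ e e L ⇒ e e e

Two distinct leftmost derivations for the same string.

Ambiguous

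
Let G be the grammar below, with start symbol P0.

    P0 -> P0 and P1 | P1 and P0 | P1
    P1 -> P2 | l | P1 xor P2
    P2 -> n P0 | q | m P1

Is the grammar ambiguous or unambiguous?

Ambiguous

Witness: l and l

Derivation 1: P0 ⇒ P0 and P1 ⇒ P1 and P1 ⇒ l and P1 ⇒ l and l
Derivation 2: P0 ⇒ P1 and P0 ⇒ l and P0 ⇒ l and P1 ⇒ l and l

Two distinct leftmost derivations for the same string.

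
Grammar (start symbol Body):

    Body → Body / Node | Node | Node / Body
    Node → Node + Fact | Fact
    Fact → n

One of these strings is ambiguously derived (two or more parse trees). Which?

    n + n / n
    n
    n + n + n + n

n + n / n: 2 trees
n: 1 tree
n + n + n + n: 1 tree

n + n / n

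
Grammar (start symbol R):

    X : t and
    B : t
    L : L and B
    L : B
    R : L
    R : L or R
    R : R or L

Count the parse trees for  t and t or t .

2

Parse trees for t and t or t:
  [R [L [L [B t]] and [B t]] or [R [L [B t]]]]
  [R [R [L [L [B t]] and [B t]]] or [L [B t]]]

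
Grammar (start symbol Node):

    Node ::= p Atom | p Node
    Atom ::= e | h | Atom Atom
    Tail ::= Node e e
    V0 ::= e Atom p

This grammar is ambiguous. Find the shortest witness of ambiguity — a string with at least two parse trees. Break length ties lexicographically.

length 2: no string has ≥2 trees
length 3: no string has ≥2 trees
length 4: p e e e has 2 parse trees

Two derivations of p e e e:
  Node ⇒ p Atom ⇒ p Atom Atom ⇒ p e Atom ⇒ p e Atom Atom ⇒ p e e Atom ⇒ p e e e
  Node ⇒ p Atom ⇒ p Atom Atom ⇒ p Atom Atom Atom ⇒ p e Atom Atom ⇒ p e e Atom ⇒ p e e e

p e e e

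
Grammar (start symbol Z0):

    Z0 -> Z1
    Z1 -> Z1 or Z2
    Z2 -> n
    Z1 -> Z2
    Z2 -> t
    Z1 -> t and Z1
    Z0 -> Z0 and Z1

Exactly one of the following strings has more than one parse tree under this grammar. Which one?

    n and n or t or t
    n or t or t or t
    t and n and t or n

n and n or t or t: 1 tree
n or t or t or t: 1 tree
t and n and t or n: 2 trees

t and n and t or n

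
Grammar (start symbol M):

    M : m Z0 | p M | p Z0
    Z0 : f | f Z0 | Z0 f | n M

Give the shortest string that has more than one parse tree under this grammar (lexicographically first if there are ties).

m f f

length 2: no string has ≥2 trees
length 3: m f f has 2 parse trees

Two derivations of m f f:
  M ⇒ m Z0 ⇒ m f Z0 ⇒ m f f
  M ⇒ m Z0 ⇒ m Z0 f ⇒ m f f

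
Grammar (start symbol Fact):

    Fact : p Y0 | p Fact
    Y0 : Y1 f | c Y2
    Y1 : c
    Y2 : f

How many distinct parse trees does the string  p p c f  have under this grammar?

Parse trees for p p c f:
  [Fact p [Fact p [Y0 [Y1 c] f]]]
  [Fact p [Fact p [Y0 c [Y2 f]]]]

2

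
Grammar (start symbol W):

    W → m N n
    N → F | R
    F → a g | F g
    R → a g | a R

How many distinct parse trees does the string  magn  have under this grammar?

2

Parse trees for magn:
  [W m [N [F a g]] n]
  [W m [N [R a g]] n]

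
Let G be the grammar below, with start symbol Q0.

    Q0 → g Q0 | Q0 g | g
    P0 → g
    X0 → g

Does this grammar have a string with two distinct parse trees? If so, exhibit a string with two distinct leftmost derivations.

Witness: g g

Derivation 1: Q0 ⇒ g Q0 ⇒ g g
Derivation 2: Q0 ⇒ Q0 g ⇒ g g

Two distinct leftmost derivations for the same string.

Ambiguous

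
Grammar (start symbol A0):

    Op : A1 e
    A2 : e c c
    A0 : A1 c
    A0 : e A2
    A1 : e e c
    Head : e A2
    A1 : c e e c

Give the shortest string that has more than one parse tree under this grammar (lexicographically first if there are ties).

e e c c

length 4: e e c c has 2 parse trees

Two derivations of e e c c:
  A0 ⇒ A1 c ⇒ e e c c
  A0 ⇒ e A2 ⇒ e e c c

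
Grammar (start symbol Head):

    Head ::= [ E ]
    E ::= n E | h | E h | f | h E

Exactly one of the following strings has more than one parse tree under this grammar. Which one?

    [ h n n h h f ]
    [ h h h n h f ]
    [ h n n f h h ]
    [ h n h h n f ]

[ h n n h h f ]: 1 tree
[ h h h n h f ]: 1 tree
[ h n n f h h ]: 10 trees
[ h n h h n f ]: 1 tree

[ h n n f h h ]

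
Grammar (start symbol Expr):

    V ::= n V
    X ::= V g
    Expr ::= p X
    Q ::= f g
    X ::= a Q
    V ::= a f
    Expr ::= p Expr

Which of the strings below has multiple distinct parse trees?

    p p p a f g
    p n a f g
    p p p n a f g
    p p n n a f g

p p p a f g: 2 trees
p n a f g: 1 tree
p p p n a f g: 1 tree
p p n n a f g: 1 tree

p p p a f g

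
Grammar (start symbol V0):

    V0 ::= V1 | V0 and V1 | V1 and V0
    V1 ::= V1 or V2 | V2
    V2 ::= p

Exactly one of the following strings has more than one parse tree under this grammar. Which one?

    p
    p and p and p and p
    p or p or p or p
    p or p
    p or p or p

p: 1 tree
p and p and p and p: 8 trees
p or p or p or p: 1 tree
p or p: 1 tree
p or p or p: 1 tree

p and p and p and p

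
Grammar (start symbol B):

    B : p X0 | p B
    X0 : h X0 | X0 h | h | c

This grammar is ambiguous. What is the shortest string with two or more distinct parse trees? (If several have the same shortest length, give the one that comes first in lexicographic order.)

length 2: no string has ≥2 trees
length 3: p h h has 2 parse trees

Two derivations of p h h:
  B ⇒ p X0 ⇒ p h X0 ⇒ p h h
  B ⇒ p X0 ⇒ p X0 h ⇒ p h h

p h h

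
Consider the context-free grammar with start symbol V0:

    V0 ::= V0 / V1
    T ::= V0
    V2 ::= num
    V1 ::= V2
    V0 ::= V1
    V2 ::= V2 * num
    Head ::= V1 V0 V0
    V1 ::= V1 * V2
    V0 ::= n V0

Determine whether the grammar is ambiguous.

Ambiguous

Witness: num * num

Derivation 1: V0 ⇒ V1 ⇒ V2 ⇒ V2 * num ⇒ num * num
Derivation 2: V0 ⇒ V1 ⇒ V1 * V2 ⇒ V2 * V2 ⇒ num * V2 ⇒ num * num

Two distinct leftmost derivations for the same string.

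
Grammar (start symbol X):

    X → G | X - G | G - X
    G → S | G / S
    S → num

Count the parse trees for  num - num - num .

Parse trees for num - num - num:
  [X [X [X [G [S num]]] - [G [S num]]] - [G [S num]]]
  [X [X [G [S num]] - [X [G [S num]]]] - [G [S num]]]
  [X [G [S num]] - [X [X [G [S num]]] - [G [S num]]]]
  [X [G [S num]] - [X [G [S num]] - [X [G [S num]]]]]

4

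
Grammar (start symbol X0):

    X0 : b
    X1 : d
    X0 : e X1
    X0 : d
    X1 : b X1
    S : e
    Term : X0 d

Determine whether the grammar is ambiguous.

(Term, S are unreachable from X0, so their rules don't affect L(X0).) The reachable rules are right-linear with at most one rule per (nonterminal, next-terminal) pair. Each input token forces the next rule, so parsing is deterministic.

Unambiguous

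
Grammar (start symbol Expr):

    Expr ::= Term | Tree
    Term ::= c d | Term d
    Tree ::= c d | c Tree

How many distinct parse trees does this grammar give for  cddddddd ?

Parse trees for cddddddd:
  [Expr [Term [Term [Term [Term [Term [Term [Term c d] d] d] d] d] d] d]]

1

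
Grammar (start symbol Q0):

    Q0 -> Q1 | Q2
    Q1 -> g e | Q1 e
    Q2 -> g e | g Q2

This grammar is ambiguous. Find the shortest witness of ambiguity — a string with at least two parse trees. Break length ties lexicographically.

g e

length 2: g e has 2 parse trees

Two derivations of g e:
  Q0 ⇒ Q1 ⇒ g e
  Q0 ⇒ Q2 ⇒ g e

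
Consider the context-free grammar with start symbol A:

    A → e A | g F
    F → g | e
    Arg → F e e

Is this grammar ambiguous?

(Arg is unreachable from A, so its rules don't affect L(A).) Restricted to the reachable nonterminals, every rule has the form A → t or A → t B, and no two rules for the same A share a first terminal. The grammar encodes a DFA — one run per string.

Unambiguous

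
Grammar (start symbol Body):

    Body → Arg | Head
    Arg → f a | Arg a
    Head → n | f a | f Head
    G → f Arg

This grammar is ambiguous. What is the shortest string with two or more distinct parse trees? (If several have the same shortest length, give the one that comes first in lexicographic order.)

f a

length 1: no string has ≥2 trees
length 2: f a has 2 parse trees

Two derivations of f a:
  Body ⇒ Arg ⇒ f a
  Body ⇒ Head ⇒ f a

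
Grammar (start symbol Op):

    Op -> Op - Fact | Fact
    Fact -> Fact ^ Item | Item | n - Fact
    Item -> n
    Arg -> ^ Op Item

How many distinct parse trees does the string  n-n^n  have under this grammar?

3

Parse trees for n-n^n:
  [Op [Op [Fact [Item n]]] - [Fact [Fact [Item n]] ^ [Item n]]]
  [Op [Fact [Fact n - [Fact [Item n]]] ^ [Item n]]]
  [Op [Fact n - [Fact [Fact [Item n]] ^ [Item n]]]]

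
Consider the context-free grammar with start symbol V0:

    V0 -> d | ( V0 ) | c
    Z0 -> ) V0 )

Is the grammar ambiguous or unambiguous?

(Z0 is unreachable from V0, so its rules don't affect L(V0).) Each string is a nest of matched brackets around a single atom. An opening bracket forces the recursive rule; an atom forces the base rule.

Unambiguous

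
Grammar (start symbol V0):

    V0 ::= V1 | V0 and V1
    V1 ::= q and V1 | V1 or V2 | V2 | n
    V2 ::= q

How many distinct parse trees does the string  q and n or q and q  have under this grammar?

3

Parse trees for q and n or q and q:
  [V0 [V0 [V1 q and [V1 [V1 n] or [V2 q]]]] and [V1 [V2 q]]]
  [V0 [V0 [V1 [V1 q and [V1 n]] or [V2 q]]] and [V1 [V2 q]]]
  [V0 [V0 [V0 [V1 [V2 q]]] and [V1 [V1 n] or [V2 q]]] and [V1 [V2 q]]]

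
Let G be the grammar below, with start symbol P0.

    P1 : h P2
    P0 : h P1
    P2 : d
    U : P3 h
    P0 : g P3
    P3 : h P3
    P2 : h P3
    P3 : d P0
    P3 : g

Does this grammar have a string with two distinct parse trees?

Unambiguous

(U is unreachable from P0, so its rules don't affect L(P0).) The reachable rules are right-linear with at most one rule per (nonterminal, next-terminal) pair. Each input token forces the next rule, so parsing is deterministic.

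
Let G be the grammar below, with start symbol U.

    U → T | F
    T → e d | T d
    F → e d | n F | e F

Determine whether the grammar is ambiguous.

Ambiguous

Witness: e d

Derivation 1: U ⇒ T ⇒ e d
Derivation 2: U ⇒ F ⇒ e d

Two distinct leftmost derivations for the same string.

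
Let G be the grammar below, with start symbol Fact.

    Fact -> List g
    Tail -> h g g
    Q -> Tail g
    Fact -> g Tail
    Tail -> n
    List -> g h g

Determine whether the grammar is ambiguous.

Witness: g h g g

Derivation 1: Fact ⇒ List g ⇒ g h g g
Derivation 2: Fact ⇒ g Tail ⇒ g h g g

Two distinct leftmost derivations for the same string.

Ambiguous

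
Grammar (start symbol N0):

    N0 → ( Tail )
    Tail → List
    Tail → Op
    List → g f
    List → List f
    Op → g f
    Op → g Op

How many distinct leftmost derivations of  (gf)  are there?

Parse trees for (gf):
  [N0 ( [Tail [List g f]] )]
  [N0 ( [Tail [Op g f]] )]

2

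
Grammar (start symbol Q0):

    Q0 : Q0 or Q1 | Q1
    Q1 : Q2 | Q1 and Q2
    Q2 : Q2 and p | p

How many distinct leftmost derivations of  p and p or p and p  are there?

Parse trees for p and p or p and p:
  [Q0 [Q0 [Q1 [Q2 [Q2 p] and p]]] or [Q1 [Q2 [Q2 p] and p]]]
  [Q0 [Q0 [Q1 [Q2 [Q2 p] and p]]] or [Q1 [Q1 [Q2 p]] and [Q2 p]]]
  [Q0 [Q0 [Q1 [Q1 [Q2 p]] and [Q2 p]]] or [Q1 [Q2 [Q2 p] and p]]]
  [Q0 [Q0 [Q1 [Q1 [Q2 p]] and [Q2 p]]] or [Q1 [Q1 [Q2 p]] and [Q2 p]]]

4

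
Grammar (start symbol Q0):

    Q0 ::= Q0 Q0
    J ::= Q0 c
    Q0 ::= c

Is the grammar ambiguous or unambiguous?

Ambiguous

Witness: c c c

Derivation 1: Q0 ⇒ Q0 Q0 ⇒ Q0 Q0 Q0 ⇒ c Q0 Q0 ⇒ c c Q0 ⇒ c c c
Derivation 2: Q0 ⇒ Q0 Q0 ⇒ c Q0 ⇒ c Q0 Q0 ⇒ c c Q0 ⇒ c c c

Two distinct leftmost derivations for the same string.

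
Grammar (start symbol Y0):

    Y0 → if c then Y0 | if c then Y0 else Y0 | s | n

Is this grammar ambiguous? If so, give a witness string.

Witness: if c then if c then n else n

Derivation 1: Y0 ⇒ if c then Y0 ⇒ if c then if c then Y0 else Y0 ⇒ if c then if c then n else Y0 ⇒ if c then if c then n else n
Derivation 2: Y0 ⇒ if c then Y0 else Y0 ⇒ if c then if c then Y0 else Y0 ⇒ if c then if c then n else Y0 ⇒ if c then if c then n else n

Two distinct leftmost derivations for the same string.

Ambiguous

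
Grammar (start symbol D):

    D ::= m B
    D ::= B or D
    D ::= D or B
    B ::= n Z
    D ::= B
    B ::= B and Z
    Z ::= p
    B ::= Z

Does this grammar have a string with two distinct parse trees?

Ambiguous

Witness: p or p

Derivation 1: D ⇒ B or D ⇒ Z or D ⇒ p or D ⇒ p or B ⇒ p or Z ⇒ p or p
Derivation 2: D ⇒ D or B ⇒ B or B ⇒ Z or B ⇒ p or B ⇒ p or Z ⇒ p or p

Two distinct leftmost derivations for the same string.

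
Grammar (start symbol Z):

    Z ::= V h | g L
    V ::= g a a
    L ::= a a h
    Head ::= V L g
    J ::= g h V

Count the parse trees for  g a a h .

2

Parse trees for g a a h:
  [Z [V g a a] h]
  [Z g [L a a h]]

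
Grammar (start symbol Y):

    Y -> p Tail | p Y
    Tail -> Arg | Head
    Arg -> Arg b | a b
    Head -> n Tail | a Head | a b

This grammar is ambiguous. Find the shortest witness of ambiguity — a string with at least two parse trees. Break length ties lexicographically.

length 3: p a b has 2 parse trees

Two derivations of p a b:
  Y ⇒ p Tail ⇒ p Arg ⇒ p a b
  Y ⇒ p Tail ⇒ p Head ⇒ p a b

p a b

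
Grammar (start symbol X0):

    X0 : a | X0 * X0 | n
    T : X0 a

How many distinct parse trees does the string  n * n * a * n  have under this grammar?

5

Parse trees for n * n * a * n:
  [X0 [X0 n] * [X0 [X0 n] * [X0 [X0 a] * [X0 n]]]]
  [X0 [X0 n] * [X0 [X0 [X0 n] * [X0 a]] * [X0 n]]]
  [X0 [X0 [X0 n] * [X0 n]] * [X0 [X0 a] * [X0 n]]]
  [X0 [X0 [X0 n] * [X0 [X0 n] * [X0 a]]] * [X0 n]]
  [X0 [X0 [X0 [X0 n] * [X0 n]] * [X0 a]] * [X0 n]]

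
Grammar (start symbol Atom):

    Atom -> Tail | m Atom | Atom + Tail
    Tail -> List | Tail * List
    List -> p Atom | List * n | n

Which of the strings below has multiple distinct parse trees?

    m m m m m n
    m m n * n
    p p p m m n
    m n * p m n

m m m m m n: 1 tree
m m n * n: 2 trees
p p p m m n: 1 tree
m n * p m n: 1 tree

m m n * n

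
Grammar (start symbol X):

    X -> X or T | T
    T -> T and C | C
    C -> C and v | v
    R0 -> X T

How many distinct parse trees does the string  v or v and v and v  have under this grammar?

Parse trees for v or v and v and v:
  [X [X [T [C v]]] or [T [T [C v]] and [C [C v] and v]]]
  [X [X [T [C v]]] or [T [T [T [C v]] and [C v]] and [C v]]]
  [X [X [T [C v]]] or [T [T [C [C v] and v]] and [C v]]]
  [X [X [T [C v]]] or [T [C [C [C v] and v] and v]]]

4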